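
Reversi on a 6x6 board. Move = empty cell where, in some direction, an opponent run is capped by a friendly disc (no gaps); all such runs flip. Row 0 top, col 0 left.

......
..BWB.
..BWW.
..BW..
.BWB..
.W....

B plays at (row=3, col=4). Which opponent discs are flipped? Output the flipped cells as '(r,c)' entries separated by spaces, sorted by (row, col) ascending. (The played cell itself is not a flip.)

Dir NW: opp run (2,3) capped by B -> flip
Dir N: opp run (2,4) capped by B -> flip
Dir NE: first cell '.' (not opp) -> no flip
Dir W: opp run (3,3) capped by B -> flip
Dir E: first cell '.' (not opp) -> no flip
Dir SW: first cell 'B' (not opp) -> no flip
Dir S: first cell '.' (not opp) -> no flip
Dir SE: first cell '.' (not opp) -> no flip

Answer: (2,3) (2,4) (3,3)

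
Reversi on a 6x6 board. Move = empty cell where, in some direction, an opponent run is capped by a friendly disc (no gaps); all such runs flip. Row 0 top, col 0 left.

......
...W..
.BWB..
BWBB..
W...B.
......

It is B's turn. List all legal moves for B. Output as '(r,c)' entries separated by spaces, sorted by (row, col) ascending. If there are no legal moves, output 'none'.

(0,2): no bracket -> illegal
(0,3): flips 1 -> legal
(0,4): no bracket -> illegal
(1,1): flips 1 -> legal
(1,2): flips 1 -> legal
(1,4): no bracket -> illegal
(2,0): no bracket -> illegal
(2,4): no bracket -> illegal
(4,1): flips 1 -> legal
(4,2): no bracket -> illegal
(5,0): flips 1 -> legal
(5,1): no bracket -> illegal

Answer: (0,3) (1,1) (1,2) (4,1) (5,0)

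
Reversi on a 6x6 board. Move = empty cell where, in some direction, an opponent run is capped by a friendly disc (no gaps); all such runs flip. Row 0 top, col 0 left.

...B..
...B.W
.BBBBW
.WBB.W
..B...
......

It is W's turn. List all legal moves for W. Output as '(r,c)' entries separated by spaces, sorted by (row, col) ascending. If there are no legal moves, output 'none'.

(0,2): flips 2 -> legal
(0,4): flips 2 -> legal
(1,0): no bracket -> illegal
(1,1): flips 1 -> legal
(1,2): no bracket -> illegal
(1,4): no bracket -> illegal
(2,0): flips 4 -> legal
(3,0): no bracket -> illegal
(3,4): flips 2 -> legal
(4,1): no bracket -> illegal
(4,3): no bracket -> illegal
(4,4): no bracket -> illegal
(5,1): flips 3 -> legal
(5,2): no bracket -> illegal
(5,3): flips 1 -> legal

Answer: (0,2) (0,4) (1,1) (2,0) (3,4) (5,1) (5,3)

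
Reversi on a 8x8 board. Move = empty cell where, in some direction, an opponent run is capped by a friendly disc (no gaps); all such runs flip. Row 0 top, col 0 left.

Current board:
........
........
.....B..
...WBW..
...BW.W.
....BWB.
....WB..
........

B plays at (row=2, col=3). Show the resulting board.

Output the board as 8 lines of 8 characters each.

Answer: ........
........
...B.B..
...BBW..
...BW.W.
....BWB.
....WB..
........

Derivation:
Place B at (2,3); scan 8 dirs for brackets.
Dir NW: first cell '.' (not opp) -> no flip
Dir N: first cell '.' (not opp) -> no flip
Dir NE: first cell '.' (not opp) -> no flip
Dir W: first cell '.' (not opp) -> no flip
Dir E: first cell '.' (not opp) -> no flip
Dir SW: first cell '.' (not opp) -> no flip
Dir S: opp run (3,3) capped by B -> flip
Dir SE: first cell 'B' (not opp) -> no flip
All flips: (3,3)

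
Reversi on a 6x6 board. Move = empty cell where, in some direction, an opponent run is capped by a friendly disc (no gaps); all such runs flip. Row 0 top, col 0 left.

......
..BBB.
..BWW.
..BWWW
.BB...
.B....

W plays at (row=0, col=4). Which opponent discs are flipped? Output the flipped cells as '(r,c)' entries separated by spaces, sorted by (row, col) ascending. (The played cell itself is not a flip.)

Dir NW: edge -> no flip
Dir N: edge -> no flip
Dir NE: edge -> no flip
Dir W: first cell '.' (not opp) -> no flip
Dir E: first cell '.' (not opp) -> no flip
Dir SW: opp run (1,3) (2,2), next='.' -> no flip
Dir S: opp run (1,4) capped by W -> flip
Dir SE: first cell '.' (not opp) -> no flip

Answer: (1,4)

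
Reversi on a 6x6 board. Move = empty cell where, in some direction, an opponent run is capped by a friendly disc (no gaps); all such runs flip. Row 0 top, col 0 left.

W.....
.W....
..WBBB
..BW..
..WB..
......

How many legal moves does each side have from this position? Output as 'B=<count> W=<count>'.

-- B to move --
(0,1): no bracket -> illegal
(0,2): no bracket -> illegal
(1,0): no bracket -> illegal
(1,2): flips 1 -> legal
(1,3): no bracket -> illegal
(2,0): no bracket -> illegal
(2,1): flips 1 -> legal
(3,1): no bracket -> illegal
(3,4): flips 1 -> legal
(4,1): flips 1 -> legal
(4,4): no bracket -> illegal
(5,1): flips 2 -> legal
(5,2): flips 1 -> legal
(5,3): no bracket -> illegal
B mobility = 6
-- W to move --
(1,2): no bracket -> illegal
(1,3): flips 1 -> legal
(1,4): no bracket -> illegal
(1,5): flips 1 -> legal
(2,1): no bracket -> illegal
(3,1): flips 1 -> legal
(3,4): no bracket -> illegal
(3,5): no bracket -> illegal
(4,1): no bracket -> illegal
(4,4): flips 1 -> legal
(5,2): no bracket -> illegal
(5,3): flips 1 -> legal
(5,4): no bracket -> illegal
W mobility = 5

Answer: B=6 W=5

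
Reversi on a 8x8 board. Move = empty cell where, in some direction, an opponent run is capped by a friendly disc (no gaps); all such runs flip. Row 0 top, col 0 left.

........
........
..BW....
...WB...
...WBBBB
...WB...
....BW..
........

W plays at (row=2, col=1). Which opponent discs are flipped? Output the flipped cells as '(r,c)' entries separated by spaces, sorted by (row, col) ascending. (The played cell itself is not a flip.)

Answer: (2,2)

Derivation:
Dir NW: first cell '.' (not opp) -> no flip
Dir N: first cell '.' (not opp) -> no flip
Dir NE: first cell '.' (not opp) -> no flip
Dir W: first cell '.' (not opp) -> no flip
Dir E: opp run (2,2) capped by W -> flip
Dir SW: first cell '.' (not opp) -> no flip
Dir S: first cell '.' (not opp) -> no flip
Dir SE: first cell '.' (not opp) -> no flip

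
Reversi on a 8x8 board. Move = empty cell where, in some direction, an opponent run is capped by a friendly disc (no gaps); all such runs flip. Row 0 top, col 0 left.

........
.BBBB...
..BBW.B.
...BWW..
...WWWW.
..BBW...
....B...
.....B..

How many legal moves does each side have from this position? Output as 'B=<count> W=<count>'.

-- B to move --
(1,5): flips 1 -> legal
(2,5): flips 3 -> legal
(3,2): no bracket -> illegal
(3,6): flips 2 -> legal
(3,7): no bracket -> illegal
(4,2): no bracket -> illegal
(4,7): no bracket -> illegal
(5,5): flips 2 -> legal
(5,6): flips 2 -> legal
(5,7): flips 3 -> legal
(6,3): no bracket -> illegal
(6,5): no bracket -> illegal
B mobility = 6
-- W to move --
(0,0): flips 3 -> legal
(0,1): flips 2 -> legal
(0,2): flips 1 -> legal
(0,3): flips 3 -> legal
(0,4): flips 1 -> legal
(0,5): no bracket -> illegal
(1,0): no bracket -> illegal
(1,5): no bracket -> illegal
(1,6): no bracket -> illegal
(1,7): flips 1 -> legal
(2,0): no bracket -> illegal
(2,1): flips 2 -> legal
(2,5): no bracket -> illegal
(2,7): no bracket -> illegal
(3,1): no bracket -> illegal
(3,2): flips 1 -> legal
(3,6): no bracket -> illegal
(3,7): no bracket -> illegal
(4,1): no bracket -> illegal
(4,2): flips 1 -> legal
(5,1): flips 2 -> legal
(5,5): no bracket -> illegal
(6,1): flips 1 -> legal
(6,2): flips 1 -> legal
(6,3): flips 1 -> legal
(6,5): no bracket -> illegal
(6,6): no bracket -> illegal
(7,3): no bracket -> illegal
(7,4): flips 1 -> legal
(7,6): no bracket -> illegal
W mobility = 14

Answer: B=6 W=14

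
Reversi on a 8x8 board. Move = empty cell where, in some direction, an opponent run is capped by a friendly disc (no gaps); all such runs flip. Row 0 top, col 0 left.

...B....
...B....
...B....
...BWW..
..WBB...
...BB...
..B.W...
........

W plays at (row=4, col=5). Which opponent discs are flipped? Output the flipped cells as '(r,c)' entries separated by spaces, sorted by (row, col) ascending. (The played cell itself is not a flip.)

Dir NW: first cell 'W' (not opp) -> no flip
Dir N: first cell 'W' (not opp) -> no flip
Dir NE: first cell '.' (not opp) -> no flip
Dir W: opp run (4,4) (4,3) capped by W -> flip
Dir E: first cell '.' (not opp) -> no flip
Dir SW: opp run (5,4), next='.' -> no flip
Dir S: first cell '.' (not opp) -> no flip
Dir SE: first cell '.' (not opp) -> no flip

Answer: (4,3) (4,4)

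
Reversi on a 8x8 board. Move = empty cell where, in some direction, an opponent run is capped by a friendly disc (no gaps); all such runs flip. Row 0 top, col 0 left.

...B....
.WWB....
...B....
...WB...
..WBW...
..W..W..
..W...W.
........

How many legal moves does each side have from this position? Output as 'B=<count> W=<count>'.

-- B to move --
(0,0): no bracket -> illegal
(0,1): flips 1 -> legal
(0,2): no bracket -> illegal
(1,0): flips 2 -> legal
(2,0): no bracket -> illegal
(2,1): flips 1 -> legal
(2,2): no bracket -> illegal
(2,4): no bracket -> illegal
(3,1): no bracket -> illegal
(3,2): flips 1 -> legal
(3,5): no bracket -> illegal
(4,1): flips 1 -> legal
(4,5): flips 1 -> legal
(4,6): no bracket -> illegal
(5,1): no bracket -> illegal
(5,3): no bracket -> illegal
(5,4): flips 1 -> legal
(5,6): no bracket -> illegal
(5,7): no bracket -> illegal
(6,1): flips 1 -> legal
(6,3): no bracket -> illegal
(6,4): no bracket -> illegal
(6,5): no bracket -> illegal
(6,7): no bracket -> illegal
(7,1): no bracket -> illegal
(7,2): no bracket -> illegal
(7,3): no bracket -> illegal
(7,5): no bracket -> illegal
(7,6): no bracket -> illegal
(7,7): no bracket -> illegal
B mobility = 8
-- W to move --
(0,2): no bracket -> illegal
(0,4): no bracket -> illegal
(1,4): flips 1 -> legal
(2,2): no bracket -> illegal
(2,4): flips 1 -> legal
(2,5): flips 2 -> legal
(3,2): no bracket -> illegal
(3,5): flips 1 -> legal
(4,5): flips 2 -> legal
(5,3): flips 1 -> legal
(5,4): no bracket -> illegal
W mobility = 6

Answer: B=8 W=6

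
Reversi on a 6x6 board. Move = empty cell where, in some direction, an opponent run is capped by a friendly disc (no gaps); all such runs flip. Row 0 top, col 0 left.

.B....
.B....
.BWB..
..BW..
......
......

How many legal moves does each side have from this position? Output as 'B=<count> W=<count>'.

Answer: B=4 W=6

Derivation:
-- B to move --
(1,2): flips 1 -> legal
(1,3): no bracket -> illegal
(2,4): no bracket -> illegal
(3,1): no bracket -> illegal
(3,4): flips 1 -> legal
(4,2): no bracket -> illegal
(4,3): flips 1 -> legal
(4,4): flips 2 -> legal
B mobility = 4
-- W to move --
(0,0): flips 1 -> legal
(0,2): no bracket -> illegal
(1,0): no bracket -> illegal
(1,2): no bracket -> illegal
(1,3): flips 1 -> legal
(1,4): no bracket -> illegal
(2,0): flips 1 -> legal
(2,4): flips 1 -> legal
(3,0): no bracket -> illegal
(3,1): flips 1 -> legal
(3,4): no bracket -> illegal
(4,1): no bracket -> illegal
(4,2): flips 1 -> legal
(4,3): no bracket -> illegal
W mobility = 6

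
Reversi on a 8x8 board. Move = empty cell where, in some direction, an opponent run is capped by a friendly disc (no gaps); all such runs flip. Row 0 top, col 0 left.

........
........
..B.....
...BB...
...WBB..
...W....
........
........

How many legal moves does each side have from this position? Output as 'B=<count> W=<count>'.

-- B to move --
(3,2): no bracket -> illegal
(4,2): flips 1 -> legal
(5,2): flips 1 -> legal
(5,4): no bracket -> illegal
(6,2): flips 1 -> legal
(6,3): flips 2 -> legal
(6,4): no bracket -> illegal
B mobility = 4
-- W to move --
(1,1): no bracket -> illegal
(1,2): no bracket -> illegal
(1,3): no bracket -> illegal
(2,1): no bracket -> illegal
(2,3): flips 1 -> legal
(2,4): no bracket -> illegal
(2,5): flips 1 -> legal
(3,1): no bracket -> illegal
(3,2): no bracket -> illegal
(3,5): flips 1 -> legal
(3,6): no bracket -> illegal
(4,2): no bracket -> illegal
(4,6): flips 2 -> legal
(5,4): no bracket -> illegal
(5,5): no bracket -> illegal
(5,6): no bracket -> illegal
W mobility = 4

Answer: B=4 W=4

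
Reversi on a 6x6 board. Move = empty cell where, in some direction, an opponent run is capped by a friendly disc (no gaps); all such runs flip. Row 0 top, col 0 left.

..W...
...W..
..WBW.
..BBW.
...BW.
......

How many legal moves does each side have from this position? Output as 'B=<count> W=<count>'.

-- B to move --
(0,1): no bracket -> illegal
(0,3): flips 1 -> legal
(0,4): no bracket -> illegal
(1,1): flips 1 -> legal
(1,2): flips 1 -> legal
(1,4): no bracket -> illegal
(1,5): flips 1 -> legal
(2,1): flips 1 -> legal
(2,5): flips 2 -> legal
(3,1): no bracket -> illegal
(3,5): flips 1 -> legal
(4,5): flips 2 -> legal
(5,3): no bracket -> illegal
(5,4): no bracket -> illegal
(5,5): flips 1 -> legal
B mobility = 9
-- W to move --
(1,2): flips 1 -> legal
(1,4): no bracket -> illegal
(2,1): no bracket -> illegal
(3,1): flips 2 -> legal
(4,1): no bracket -> illegal
(4,2): flips 3 -> legal
(5,2): flips 1 -> legal
(5,3): flips 3 -> legal
(5,4): no bracket -> illegal
W mobility = 5

Answer: B=9 W=5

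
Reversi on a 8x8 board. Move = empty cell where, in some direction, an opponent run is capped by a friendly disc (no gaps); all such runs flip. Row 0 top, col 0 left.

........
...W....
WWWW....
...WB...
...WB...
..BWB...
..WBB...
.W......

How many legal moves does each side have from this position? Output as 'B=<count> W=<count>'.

-- B to move --
(0,2): no bracket -> illegal
(0,3): flips 5 -> legal
(0,4): no bracket -> illegal
(1,0): no bracket -> illegal
(1,1): flips 2 -> legal
(1,2): flips 1 -> legal
(1,4): no bracket -> illegal
(2,4): no bracket -> illegal
(3,0): no bracket -> illegal
(3,1): no bracket -> illegal
(3,2): flips 2 -> legal
(4,2): flips 2 -> legal
(5,1): no bracket -> illegal
(6,0): no bracket -> illegal
(6,1): flips 1 -> legal
(7,0): no bracket -> illegal
(7,2): flips 1 -> legal
(7,3): no bracket -> illegal
B mobility = 7
-- W to move --
(2,4): no bracket -> illegal
(2,5): flips 1 -> legal
(3,5): flips 2 -> legal
(4,1): no bracket -> illegal
(4,2): flips 1 -> legal
(4,5): flips 2 -> legal
(5,1): flips 1 -> legal
(5,5): flips 2 -> legal
(6,1): flips 1 -> legal
(6,5): flips 3 -> legal
(7,2): no bracket -> illegal
(7,3): flips 1 -> legal
(7,4): no bracket -> illegal
(7,5): flips 1 -> legal
W mobility = 10

Answer: B=7 W=10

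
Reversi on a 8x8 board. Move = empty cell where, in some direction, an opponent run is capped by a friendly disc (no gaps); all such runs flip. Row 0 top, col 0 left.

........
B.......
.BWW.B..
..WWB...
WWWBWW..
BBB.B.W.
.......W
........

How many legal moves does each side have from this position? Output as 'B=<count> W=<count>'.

-- B to move --
(1,1): no bracket -> illegal
(1,2): flips 4 -> legal
(1,3): flips 2 -> legal
(1,4): flips 3 -> legal
(2,4): flips 4 -> legal
(3,0): flips 2 -> legal
(3,1): flips 3 -> legal
(3,5): no bracket -> illegal
(3,6): flips 1 -> legal
(4,6): flips 2 -> legal
(4,7): no bracket -> illegal
(5,3): no bracket -> illegal
(5,5): no bracket -> illegal
(5,7): no bracket -> illegal
(6,5): no bracket -> illegal
(6,6): no bracket -> illegal
(7,6): no bracket -> illegal
(7,7): no bracket -> illegal
B mobility = 8
-- W to move --
(0,0): no bracket -> illegal
(0,1): no bracket -> illegal
(1,1): no bracket -> illegal
(1,2): no bracket -> illegal
(1,4): no bracket -> illegal
(1,5): no bracket -> illegal
(1,6): no bracket -> illegal
(2,0): flips 1 -> legal
(2,4): flips 1 -> legal
(2,6): no bracket -> illegal
(3,0): no bracket -> illegal
(3,1): no bracket -> illegal
(3,5): flips 1 -> legal
(3,6): no bracket -> illegal
(5,3): flips 1 -> legal
(5,5): no bracket -> illegal
(6,0): flips 2 -> legal
(6,1): flips 1 -> legal
(6,2): flips 2 -> legal
(6,3): flips 2 -> legal
(6,4): flips 1 -> legal
(6,5): flips 2 -> legal
W mobility = 10

Answer: B=8 W=10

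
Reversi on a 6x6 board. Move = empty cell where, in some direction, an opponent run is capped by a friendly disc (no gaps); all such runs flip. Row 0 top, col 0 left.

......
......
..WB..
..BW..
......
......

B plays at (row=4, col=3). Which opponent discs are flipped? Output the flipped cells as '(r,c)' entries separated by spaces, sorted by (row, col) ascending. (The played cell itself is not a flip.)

Answer: (3,3)

Derivation:
Dir NW: first cell 'B' (not opp) -> no flip
Dir N: opp run (3,3) capped by B -> flip
Dir NE: first cell '.' (not opp) -> no flip
Dir W: first cell '.' (not opp) -> no flip
Dir E: first cell '.' (not opp) -> no flip
Dir SW: first cell '.' (not opp) -> no flip
Dir S: first cell '.' (not opp) -> no flip
Dir SE: first cell '.' (not opp) -> no flip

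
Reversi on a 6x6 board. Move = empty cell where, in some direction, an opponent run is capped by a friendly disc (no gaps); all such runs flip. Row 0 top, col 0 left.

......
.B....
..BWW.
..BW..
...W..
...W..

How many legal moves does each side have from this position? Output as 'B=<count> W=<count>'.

Answer: B=5 W=4

Derivation:
-- B to move --
(1,2): no bracket -> illegal
(1,3): no bracket -> illegal
(1,4): flips 1 -> legal
(1,5): no bracket -> illegal
(2,5): flips 2 -> legal
(3,4): flips 1 -> legal
(3,5): no bracket -> illegal
(4,2): no bracket -> illegal
(4,4): flips 1 -> legal
(5,2): no bracket -> illegal
(5,4): flips 1 -> legal
B mobility = 5
-- W to move --
(0,0): flips 2 -> legal
(0,1): no bracket -> illegal
(0,2): no bracket -> illegal
(1,0): no bracket -> illegal
(1,2): no bracket -> illegal
(1,3): no bracket -> illegal
(2,0): no bracket -> illegal
(2,1): flips 2 -> legal
(3,1): flips 1 -> legal
(4,1): flips 1 -> legal
(4,2): no bracket -> illegal
W mobility = 4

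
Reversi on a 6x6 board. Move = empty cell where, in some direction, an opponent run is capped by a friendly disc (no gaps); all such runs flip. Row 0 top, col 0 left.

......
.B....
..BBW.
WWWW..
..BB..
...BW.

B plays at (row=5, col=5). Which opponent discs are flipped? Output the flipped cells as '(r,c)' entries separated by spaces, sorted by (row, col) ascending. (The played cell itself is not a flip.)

Answer: (5,4)

Derivation:
Dir NW: first cell '.' (not opp) -> no flip
Dir N: first cell '.' (not opp) -> no flip
Dir NE: edge -> no flip
Dir W: opp run (5,4) capped by B -> flip
Dir E: edge -> no flip
Dir SW: edge -> no flip
Dir S: edge -> no flip
Dir SE: edge -> no flip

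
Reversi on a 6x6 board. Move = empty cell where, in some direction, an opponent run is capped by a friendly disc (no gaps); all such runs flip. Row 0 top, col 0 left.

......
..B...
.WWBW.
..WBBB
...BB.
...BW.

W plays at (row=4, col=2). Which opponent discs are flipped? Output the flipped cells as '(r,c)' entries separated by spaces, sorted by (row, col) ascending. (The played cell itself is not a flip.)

Dir NW: first cell '.' (not opp) -> no flip
Dir N: first cell 'W' (not opp) -> no flip
Dir NE: opp run (3,3) capped by W -> flip
Dir W: first cell '.' (not opp) -> no flip
Dir E: opp run (4,3) (4,4), next='.' -> no flip
Dir SW: first cell '.' (not opp) -> no flip
Dir S: first cell '.' (not opp) -> no flip
Dir SE: opp run (5,3), next=edge -> no flip

Answer: (3,3)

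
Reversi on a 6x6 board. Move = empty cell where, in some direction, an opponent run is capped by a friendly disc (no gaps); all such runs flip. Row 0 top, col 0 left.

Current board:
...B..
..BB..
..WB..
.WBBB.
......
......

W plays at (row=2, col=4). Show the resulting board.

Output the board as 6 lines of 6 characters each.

Answer: ...B..
..BB..
..WWW.
.WBBB.
......
......

Derivation:
Place W at (2,4); scan 8 dirs for brackets.
Dir NW: opp run (1,3), next='.' -> no flip
Dir N: first cell '.' (not opp) -> no flip
Dir NE: first cell '.' (not opp) -> no flip
Dir W: opp run (2,3) capped by W -> flip
Dir E: first cell '.' (not opp) -> no flip
Dir SW: opp run (3,3), next='.' -> no flip
Dir S: opp run (3,4), next='.' -> no flip
Dir SE: first cell '.' (not opp) -> no flip
All flips: (2,3)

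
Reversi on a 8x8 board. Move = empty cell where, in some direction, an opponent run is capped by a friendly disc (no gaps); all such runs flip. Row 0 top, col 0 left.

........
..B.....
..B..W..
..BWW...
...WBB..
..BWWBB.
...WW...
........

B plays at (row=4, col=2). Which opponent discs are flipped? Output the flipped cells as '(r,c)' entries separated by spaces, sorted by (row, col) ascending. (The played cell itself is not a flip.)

Dir NW: first cell '.' (not opp) -> no flip
Dir N: first cell 'B' (not opp) -> no flip
Dir NE: opp run (3,3), next='.' -> no flip
Dir W: first cell '.' (not opp) -> no flip
Dir E: opp run (4,3) capped by B -> flip
Dir SW: first cell '.' (not opp) -> no flip
Dir S: first cell 'B' (not opp) -> no flip
Dir SE: opp run (5,3) (6,4), next='.' -> no flip

Answer: (4,3)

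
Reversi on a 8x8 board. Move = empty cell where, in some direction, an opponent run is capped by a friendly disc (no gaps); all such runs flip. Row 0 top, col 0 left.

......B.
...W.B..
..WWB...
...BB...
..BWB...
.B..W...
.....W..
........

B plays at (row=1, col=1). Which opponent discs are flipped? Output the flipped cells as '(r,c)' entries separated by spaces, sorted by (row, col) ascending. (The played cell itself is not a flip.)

Answer: (2,2)

Derivation:
Dir NW: first cell '.' (not opp) -> no flip
Dir N: first cell '.' (not opp) -> no flip
Dir NE: first cell '.' (not opp) -> no flip
Dir W: first cell '.' (not opp) -> no flip
Dir E: first cell '.' (not opp) -> no flip
Dir SW: first cell '.' (not opp) -> no flip
Dir S: first cell '.' (not opp) -> no flip
Dir SE: opp run (2,2) capped by B -> flip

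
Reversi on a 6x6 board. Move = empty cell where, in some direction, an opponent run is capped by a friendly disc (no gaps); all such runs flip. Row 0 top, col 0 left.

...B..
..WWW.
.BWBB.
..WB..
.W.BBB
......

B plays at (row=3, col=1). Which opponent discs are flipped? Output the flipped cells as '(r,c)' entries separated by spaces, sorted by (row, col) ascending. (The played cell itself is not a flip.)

Answer: (3,2)

Derivation:
Dir NW: first cell '.' (not opp) -> no flip
Dir N: first cell 'B' (not opp) -> no flip
Dir NE: opp run (2,2) (1,3), next='.' -> no flip
Dir W: first cell '.' (not opp) -> no flip
Dir E: opp run (3,2) capped by B -> flip
Dir SW: first cell '.' (not opp) -> no flip
Dir S: opp run (4,1), next='.' -> no flip
Dir SE: first cell '.' (not opp) -> no flip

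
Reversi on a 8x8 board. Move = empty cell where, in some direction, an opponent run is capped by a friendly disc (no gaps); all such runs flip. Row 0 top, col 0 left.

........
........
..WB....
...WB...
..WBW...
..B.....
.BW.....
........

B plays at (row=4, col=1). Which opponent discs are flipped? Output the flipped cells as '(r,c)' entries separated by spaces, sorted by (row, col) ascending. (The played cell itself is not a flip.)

Dir NW: first cell '.' (not opp) -> no flip
Dir N: first cell '.' (not opp) -> no flip
Dir NE: first cell '.' (not opp) -> no flip
Dir W: first cell '.' (not opp) -> no flip
Dir E: opp run (4,2) capped by B -> flip
Dir SW: first cell '.' (not opp) -> no flip
Dir S: first cell '.' (not opp) -> no flip
Dir SE: first cell 'B' (not opp) -> no flip

Answer: (4,2)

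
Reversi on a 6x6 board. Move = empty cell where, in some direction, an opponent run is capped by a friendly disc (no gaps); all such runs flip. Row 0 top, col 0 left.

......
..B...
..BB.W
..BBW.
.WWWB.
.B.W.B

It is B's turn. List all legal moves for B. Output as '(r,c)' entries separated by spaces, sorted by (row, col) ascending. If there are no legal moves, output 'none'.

(1,4): no bracket -> illegal
(1,5): no bracket -> illegal
(2,4): flips 1 -> legal
(3,0): no bracket -> illegal
(3,1): flips 1 -> legal
(3,5): flips 1 -> legal
(4,0): flips 3 -> legal
(4,5): flips 1 -> legal
(5,0): flips 1 -> legal
(5,2): flips 1 -> legal
(5,4): flips 1 -> legal

Answer: (2,4) (3,1) (3,5) (4,0) (4,5) (5,0) (5,2) (5,4)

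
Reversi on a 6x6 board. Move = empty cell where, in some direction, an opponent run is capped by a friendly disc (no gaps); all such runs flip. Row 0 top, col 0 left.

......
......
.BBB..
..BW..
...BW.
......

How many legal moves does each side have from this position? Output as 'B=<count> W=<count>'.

Answer: B=3 W=5

Derivation:
-- B to move --
(2,4): no bracket -> illegal
(3,4): flips 1 -> legal
(3,5): no bracket -> illegal
(4,2): no bracket -> illegal
(4,5): flips 1 -> legal
(5,3): no bracket -> illegal
(5,4): no bracket -> illegal
(5,5): flips 2 -> legal
B mobility = 3
-- W to move --
(1,0): no bracket -> illegal
(1,1): flips 1 -> legal
(1,2): no bracket -> illegal
(1,3): flips 1 -> legal
(1,4): no bracket -> illegal
(2,0): no bracket -> illegal
(2,4): no bracket -> illegal
(3,0): no bracket -> illegal
(3,1): flips 1 -> legal
(3,4): no bracket -> illegal
(4,1): no bracket -> illegal
(4,2): flips 1 -> legal
(5,2): no bracket -> illegal
(5,3): flips 1 -> legal
(5,4): no bracket -> illegal
W mobility = 5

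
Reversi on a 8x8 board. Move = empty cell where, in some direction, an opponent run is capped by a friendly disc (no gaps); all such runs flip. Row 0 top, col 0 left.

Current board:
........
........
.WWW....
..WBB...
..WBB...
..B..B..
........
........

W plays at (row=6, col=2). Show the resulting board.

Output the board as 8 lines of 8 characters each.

Answer: ........
........
.WWW....
..WBB...
..WBB...
..W..B..
..W.....
........

Derivation:
Place W at (6,2); scan 8 dirs for brackets.
Dir NW: first cell '.' (not opp) -> no flip
Dir N: opp run (5,2) capped by W -> flip
Dir NE: first cell '.' (not opp) -> no flip
Dir W: first cell '.' (not opp) -> no flip
Dir E: first cell '.' (not opp) -> no flip
Dir SW: first cell '.' (not opp) -> no flip
Dir S: first cell '.' (not opp) -> no flip
Dir SE: first cell '.' (not opp) -> no flip
All flips: (5,2)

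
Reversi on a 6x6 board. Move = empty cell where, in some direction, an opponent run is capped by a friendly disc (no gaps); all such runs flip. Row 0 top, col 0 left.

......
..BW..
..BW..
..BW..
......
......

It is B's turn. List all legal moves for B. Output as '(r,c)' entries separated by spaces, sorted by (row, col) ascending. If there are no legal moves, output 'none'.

Answer: (0,4) (1,4) (2,4) (3,4) (4,4)

Derivation:
(0,2): no bracket -> illegal
(0,3): no bracket -> illegal
(0,4): flips 1 -> legal
(1,4): flips 2 -> legal
(2,4): flips 1 -> legal
(3,4): flips 2 -> legal
(4,2): no bracket -> illegal
(4,3): no bracket -> illegal
(4,4): flips 1 -> legal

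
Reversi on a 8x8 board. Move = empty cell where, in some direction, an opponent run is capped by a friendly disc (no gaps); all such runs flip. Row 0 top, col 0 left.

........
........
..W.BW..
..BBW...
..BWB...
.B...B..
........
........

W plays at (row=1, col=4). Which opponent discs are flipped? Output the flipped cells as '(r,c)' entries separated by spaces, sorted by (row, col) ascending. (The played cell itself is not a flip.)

Answer: (2,4)

Derivation:
Dir NW: first cell '.' (not opp) -> no flip
Dir N: first cell '.' (not opp) -> no flip
Dir NE: first cell '.' (not opp) -> no flip
Dir W: first cell '.' (not opp) -> no flip
Dir E: first cell '.' (not opp) -> no flip
Dir SW: first cell '.' (not opp) -> no flip
Dir S: opp run (2,4) capped by W -> flip
Dir SE: first cell 'W' (not opp) -> no flip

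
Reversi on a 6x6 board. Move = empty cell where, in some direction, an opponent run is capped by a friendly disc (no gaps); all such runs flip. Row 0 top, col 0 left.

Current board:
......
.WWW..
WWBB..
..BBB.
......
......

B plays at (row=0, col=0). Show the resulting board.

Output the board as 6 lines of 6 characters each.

Place B at (0,0); scan 8 dirs for brackets.
Dir NW: edge -> no flip
Dir N: edge -> no flip
Dir NE: edge -> no flip
Dir W: edge -> no flip
Dir E: first cell '.' (not opp) -> no flip
Dir SW: edge -> no flip
Dir S: first cell '.' (not opp) -> no flip
Dir SE: opp run (1,1) capped by B -> flip
All flips: (1,1)

Answer: B.....
.BWW..
WWBB..
..BBB.
......
......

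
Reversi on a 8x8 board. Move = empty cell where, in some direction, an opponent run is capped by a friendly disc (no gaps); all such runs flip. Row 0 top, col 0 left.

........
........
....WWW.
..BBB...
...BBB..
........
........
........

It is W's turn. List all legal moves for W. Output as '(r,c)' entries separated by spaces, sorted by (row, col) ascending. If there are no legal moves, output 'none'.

Answer: (4,2) (5,2) (5,4)

Derivation:
(2,1): no bracket -> illegal
(2,2): no bracket -> illegal
(2,3): no bracket -> illegal
(3,1): no bracket -> illegal
(3,5): no bracket -> illegal
(3,6): no bracket -> illegal
(4,1): no bracket -> illegal
(4,2): flips 1 -> legal
(4,6): no bracket -> illegal
(5,2): flips 2 -> legal
(5,3): no bracket -> illegal
(5,4): flips 2 -> legal
(5,5): no bracket -> illegal
(5,6): no bracket -> illegal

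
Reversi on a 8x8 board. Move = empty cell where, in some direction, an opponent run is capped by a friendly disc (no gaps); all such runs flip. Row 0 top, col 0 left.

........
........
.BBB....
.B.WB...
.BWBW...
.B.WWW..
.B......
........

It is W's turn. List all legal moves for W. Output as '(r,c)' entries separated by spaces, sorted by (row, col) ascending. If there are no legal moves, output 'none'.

Answer: (1,1) (1,3) (2,0) (2,4) (3,2) (3,5) (4,0) (6,0)

Derivation:
(1,0): no bracket -> illegal
(1,1): flips 1 -> legal
(1,2): no bracket -> illegal
(1,3): flips 1 -> legal
(1,4): no bracket -> illegal
(2,0): flips 1 -> legal
(2,4): flips 1 -> legal
(2,5): no bracket -> illegal
(3,0): no bracket -> illegal
(3,2): flips 1 -> legal
(3,5): flips 1 -> legal
(4,0): flips 1 -> legal
(4,5): no bracket -> illegal
(5,0): no bracket -> illegal
(5,2): no bracket -> illegal
(6,0): flips 1 -> legal
(6,2): no bracket -> illegal
(7,0): no bracket -> illegal
(7,1): no bracket -> illegal
(7,2): no bracket -> illegal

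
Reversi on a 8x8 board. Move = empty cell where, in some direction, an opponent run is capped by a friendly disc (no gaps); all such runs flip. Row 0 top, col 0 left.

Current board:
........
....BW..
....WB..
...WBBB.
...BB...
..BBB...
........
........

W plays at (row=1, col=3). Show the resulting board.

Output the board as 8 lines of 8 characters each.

Place W at (1,3); scan 8 dirs for brackets.
Dir NW: first cell '.' (not opp) -> no flip
Dir N: first cell '.' (not opp) -> no flip
Dir NE: first cell '.' (not opp) -> no flip
Dir W: first cell '.' (not opp) -> no flip
Dir E: opp run (1,4) capped by W -> flip
Dir SW: first cell '.' (not opp) -> no flip
Dir S: first cell '.' (not opp) -> no flip
Dir SE: first cell 'W' (not opp) -> no flip
All flips: (1,4)

Answer: ........
...WWW..
....WB..
...WBBB.
...BB...
..BBB...
........
........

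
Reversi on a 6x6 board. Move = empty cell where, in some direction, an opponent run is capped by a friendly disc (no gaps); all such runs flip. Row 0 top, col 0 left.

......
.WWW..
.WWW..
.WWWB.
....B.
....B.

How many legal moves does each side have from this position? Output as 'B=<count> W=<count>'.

Answer: B=3 W=3

Derivation:
-- B to move --
(0,0): flips 3 -> legal
(0,1): flips 2 -> legal
(0,2): no bracket -> illegal
(0,3): no bracket -> illegal
(0,4): no bracket -> illegal
(1,0): no bracket -> illegal
(1,4): no bracket -> illegal
(2,0): no bracket -> illegal
(2,4): no bracket -> illegal
(3,0): flips 3 -> legal
(4,0): no bracket -> illegal
(4,1): no bracket -> illegal
(4,2): no bracket -> illegal
(4,3): no bracket -> illegal
B mobility = 3
-- W to move --
(2,4): no bracket -> illegal
(2,5): no bracket -> illegal
(3,5): flips 1 -> legal
(4,3): no bracket -> illegal
(4,5): flips 1 -> legal
(5,3): no bracket -> illegal
(5,5): flips 1 -> legal
W mobility = 3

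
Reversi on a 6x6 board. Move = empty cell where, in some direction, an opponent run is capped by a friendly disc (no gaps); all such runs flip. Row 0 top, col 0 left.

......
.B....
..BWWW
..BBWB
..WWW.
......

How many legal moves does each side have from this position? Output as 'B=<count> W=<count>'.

-- B to move --
(1,2): no bracket -> illegal
(1,3): flips 2 -> legal
(1,4): flips 1 -> legal
(1,5): flips 2 -> legal
(3,1): no bracket -> illegal
(4,1): no bracket -> illegal
(4,5): no bracket -> illegal
(5,1): flips 1 -> legal
(5,2): flips 1 -> legal
(5,3): flips 2 -> legal
(5,4): flips 1 -> legal
(5,5): flips 1 -> legal
B mobility = 8
-- W to move --
(0,0): flips 3 -> legal
(0,1): no bracket -> illegal
(0,2): no bracket -> illegal
(1,0): no bracket -> illegal
(1,2): flips 2 -> legal
(1,3): no bracket -> illegal
(2,0): no bracket -> illegal
(2,1): flips 2 -> legal
(3,1): flips 2 -> legal
(4,1): flips 1 -> legal
(4,5): flips 1 -> legal
W mobility = 6

Answer: B=8 W=6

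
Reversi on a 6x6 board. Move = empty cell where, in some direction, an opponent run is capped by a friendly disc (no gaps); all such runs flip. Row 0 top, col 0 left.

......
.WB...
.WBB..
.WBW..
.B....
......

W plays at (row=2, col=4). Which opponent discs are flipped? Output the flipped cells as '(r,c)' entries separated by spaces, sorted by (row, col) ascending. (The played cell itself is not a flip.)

Dir NW: first cell '.' (not opp) -> no flip
Dir N: first cell '.' (not opp) -> no flip
Dir NE: first cell '.' (not opp) -> no flip
Dir W: opp run (2,3) (2,2) capped by W -> flip
Dir E: first cell '.' (not opp) -> no flip
Dir SW: first cell 'W' (not opp) -> no flip
Dir S: first cell '.' (not opp) -> no flip
Dir SE: first cell '.' (not opp) -> no flip

Answer: (2,2) (2,3)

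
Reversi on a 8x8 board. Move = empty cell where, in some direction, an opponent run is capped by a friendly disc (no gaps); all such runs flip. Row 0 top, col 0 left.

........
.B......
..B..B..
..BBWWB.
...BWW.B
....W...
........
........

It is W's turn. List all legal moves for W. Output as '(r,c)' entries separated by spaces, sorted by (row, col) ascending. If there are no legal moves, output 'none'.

(0,0): flips 3 -> legal
(0,1): no bracket -> illegal
(0,2): no bracket -> illegal
(1,0): no bracket -> illegal
(1,2): no bracket -> illegal
(1,3): no bracket -> illegal
(1,4): no bracket -> illegal
(1,5): flips 1 -> legal
(1,6): flips 1 -> legal
(2,0): no bracket -> illegal
(2,1): flips 2 -> legal
(2,3): no bracket -> illegal
(2,4): no bracket -> illegal
(2,6): no bracket -> illegal
(2,7): flips 1 -> legal
(3,1): flips 2 -> legal
(3,7): flips 1 -> legal
(4,1): no bracket -> illegal
(4,2): flips 1 -> legal
(4,6): no bracket -> illegal
(5,2): flips 1 -> legal
(5,3): no bracket -> illegal
(5,6): no bracket -> illegal
(5,7): no bracket -> illegal

Answer: (0,0) (1,5) (1,6) (2,1) (2,7) (3,1) (3,7) (4,2) (5,2)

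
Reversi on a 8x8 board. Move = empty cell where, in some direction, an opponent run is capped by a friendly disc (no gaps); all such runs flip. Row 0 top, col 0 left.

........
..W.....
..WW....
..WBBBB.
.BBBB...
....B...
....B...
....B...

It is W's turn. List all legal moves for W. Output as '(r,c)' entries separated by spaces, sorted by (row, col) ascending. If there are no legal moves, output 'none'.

(2,4): no bracket -> illegal
(2,5): no bracket -> illegal
(2,6): no bracket -> illegal
(2,7): no bracket -> illegal
(3,0): no bracket -> illegal
(3,1): no bracket -> illegal
(3,7): flips 4 -> legal
(4,0): no bracket -> illegal
(4,5): flips 1 -> legal
(4,6): no bracket -> illegal
(4,7): no bracket -> illegal
(5,0): flips 1 -> legal
(5,1): no bracket -> illegal
(5,2): flips 1 -> legal
(5,3): flips 2 -> legal
(5,5): flips 2 -> legal
(6,3): no bracket -> illegal
(6,5): flips 2 -> legal
(7,3): no bracket -> illegal
(7,5): no bracket -> illegal

Answer: (3,7) (4,5) (5,0) (5,2) (5,3) (5,5) (6,5)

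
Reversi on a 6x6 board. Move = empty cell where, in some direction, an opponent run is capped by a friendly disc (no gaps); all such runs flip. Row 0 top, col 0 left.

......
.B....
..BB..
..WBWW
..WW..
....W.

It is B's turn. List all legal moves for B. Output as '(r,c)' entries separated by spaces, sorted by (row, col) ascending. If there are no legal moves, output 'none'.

(2,1): no bracket -> illegal
(2,4): no bracket -> illegal
(2,5): no bracket -> illegal
(3,1): flips 1 -> legal
(4,1): flips 1 -> legal
(4,4): no bracket -> illegal
(4,5): flips 1 -> legal
(5,1): flips 1 -> legal
(5,2): flips 2 -> legal
(5,3): flips 1 -> legal
(5,5): no bracket -> illegal

Answer: (3,1) (4,1) (4,5) (5,1) (5,2) (5,3)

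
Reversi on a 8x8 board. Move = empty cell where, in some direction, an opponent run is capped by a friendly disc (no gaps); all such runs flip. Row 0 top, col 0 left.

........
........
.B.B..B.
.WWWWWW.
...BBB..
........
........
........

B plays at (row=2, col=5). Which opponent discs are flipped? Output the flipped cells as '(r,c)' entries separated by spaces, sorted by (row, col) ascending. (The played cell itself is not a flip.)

Dir NW: first cell '.' (not opp) -> no flip
Dir N: first cell '.' (not opp) -> no flip
Dir NE: first cell '.' (not opp) -> no flip
Dir W: first cell '.' (not opp) -> no flip
Dir E: first cell 'B' (not opp) -> no flip
Dir SW: opp run (3,4) capped by B -> flip
Dir S: opp run (3,5) capped by B -> flip
Dir SE: opp run (3,6), next='.' -> no flip

Answer: (3,4) (3,5)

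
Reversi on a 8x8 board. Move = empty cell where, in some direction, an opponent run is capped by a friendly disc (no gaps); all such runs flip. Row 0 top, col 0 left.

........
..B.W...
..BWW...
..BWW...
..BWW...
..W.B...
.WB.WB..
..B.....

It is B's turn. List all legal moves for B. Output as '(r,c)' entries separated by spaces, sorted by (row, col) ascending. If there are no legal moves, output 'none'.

Answer: (0,4) (0,5) (1,5) (2,5) (3,5) (4,5) (5,0) (5,5) (6,0) (6,3) (7,4)

Derivation:
(0,3): no bracket -> illegal
(0,4): flips 4 -> legal
(0,5): flips 2 -> legal
(1,3): no bracket -> illegal
(1,5): flips 2 -> legal
(2,5): flips 2 -> legal
(3,5): flips 2 -> legal
(4,1): no bracket -> illegal
(4,5): flips 4 -> legal
(5,0): flips 1 -> legal
(5,1): no bracket -> illegal
(5,3): no bracket -> illegal
(5,5): flips 2 -> legal
(6,0): flips 1 -> legal
(6,3): flips 1 -> legal
(7,0): no bracket -> illegal
(7,1): no bracket -> illegal
(7,3): no bracket -> illegal
(7,4): flips 1 -> legal
(7,5): no bracket -> illegal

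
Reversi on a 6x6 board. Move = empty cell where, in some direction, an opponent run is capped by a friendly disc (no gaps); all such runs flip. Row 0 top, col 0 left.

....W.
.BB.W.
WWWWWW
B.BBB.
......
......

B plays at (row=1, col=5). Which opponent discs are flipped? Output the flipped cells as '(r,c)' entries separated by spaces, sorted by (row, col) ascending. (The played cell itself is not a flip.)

Answer: (2,4)

Derivation:
Dir NW: opp run (0,4), next=edge -> no flip
Dir N: first cell '.' (not opp) -> no flip
Dir NE: edge -> no flip
Dir W: opp run (1,4), next='.' -> no flip
Dir E: edge -> no flip
Dir SW: opp run (2,4) capped by B -> flip
Dir S: opp run (2,5), next='.' -> no flip
Dir SE: edge -> no flip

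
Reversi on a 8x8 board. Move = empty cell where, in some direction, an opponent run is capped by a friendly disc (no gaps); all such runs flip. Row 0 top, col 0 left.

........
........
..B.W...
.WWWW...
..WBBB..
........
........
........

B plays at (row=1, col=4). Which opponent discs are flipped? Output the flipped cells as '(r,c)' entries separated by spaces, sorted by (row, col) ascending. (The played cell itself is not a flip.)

Dir NW: first cell '.' (not opp) -> no flip
Dir N: first cell '.' (not opp) -> no flip
Dir NE: first cell '.' (not opp) -> no flip
Dir W: first cell '.' (not opp) -> no flip
Dir E: first cell '.' (not opp) -> no flip
Dir SW: first cell '.' (not opp) -> no flip
Dir S: opp run (2,4) (3,4) capped by B -> flip
Dir SE: first cell '.' (not opp) -> no flip

Answer: (2,4) (3,4)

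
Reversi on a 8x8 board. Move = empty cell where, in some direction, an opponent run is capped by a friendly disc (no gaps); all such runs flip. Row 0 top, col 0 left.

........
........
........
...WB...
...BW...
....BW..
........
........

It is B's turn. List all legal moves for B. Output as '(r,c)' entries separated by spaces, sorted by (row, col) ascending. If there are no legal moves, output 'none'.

Answer: (2,3) (3,2) (4,5) (5,6)

Derivation:
(2,2): no bracket -> illegal
(2,3): flips 1 -> legal
(2,4): no bracket -> illegal
(3,2): flips 1 -> legal
(3,5): no bracket -> illegal
(4,2): no bracket -> illegal
(4,5): flips 1 -> legal
(4,6): no bracket -> illegal
(5,3): no bracket -> illegal
(5,6): flips 1 -> legal
(6,4): no bracket -> illegal
(6,5): no bracket -> illegal
(6,6): no bracket -> illegal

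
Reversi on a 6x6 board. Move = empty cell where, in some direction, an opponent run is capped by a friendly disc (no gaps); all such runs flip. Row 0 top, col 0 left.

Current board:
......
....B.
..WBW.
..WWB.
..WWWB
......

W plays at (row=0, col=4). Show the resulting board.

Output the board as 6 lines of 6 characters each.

Answer: ....W.
....W.
..WBW.
..WWB.
..WWWB
......

Derivation:
Place W at (0,4); scan 8 dirs for brackets.
Dir NW: edge -> no flip
Dir N: edge -> no flip
Dir NE: edge -> no flip
Dir W: first cell '.' (not opp) -> no flip
Dir E: first cell '.' (not opp) -> no flip
Dir SW: first cell '.' (not opp) -> no flip
Dir S: opp run (1,4) capped by W -> flip
Dir SE: first cell '.' (not opp) -> no flip
All flips: (1,4)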